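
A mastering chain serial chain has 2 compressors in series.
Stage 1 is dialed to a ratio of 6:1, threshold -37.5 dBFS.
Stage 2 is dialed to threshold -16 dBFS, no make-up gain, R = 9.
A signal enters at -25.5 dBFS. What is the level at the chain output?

Stage 1: 12 dB above -37.5 dBFS, reduced 6:1 to 2 dB above → -35.5 dBFS.
Stage 2: below threshold (-35.5 ≤ -16); passes unchanged; output -35.5 dBFS.

-35.5 dBFS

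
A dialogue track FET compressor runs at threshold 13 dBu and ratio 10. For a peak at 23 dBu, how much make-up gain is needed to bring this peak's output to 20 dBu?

The peak compresses to 13 + 10/10 = 14 dBu.
To reach 20 dBu requires 20 − 14 = 6 dB of make-up.

6 dB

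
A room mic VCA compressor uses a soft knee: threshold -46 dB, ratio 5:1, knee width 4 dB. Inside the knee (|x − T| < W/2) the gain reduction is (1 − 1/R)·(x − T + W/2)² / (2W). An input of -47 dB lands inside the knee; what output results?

-47.1 dB

x − T + W/2 = -47 − (-46) + 2 = 1.
GR = (1 − 1/5) × 1² / 8 = 0.8 × 1 / 8 = 0.1 dB.
Output = -47 − 0.1 = -47.1 dB.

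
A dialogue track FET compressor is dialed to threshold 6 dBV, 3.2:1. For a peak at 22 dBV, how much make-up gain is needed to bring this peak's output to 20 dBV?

The peak compresses to 6 + 16/3.2 = 11 dBV.
To reach 20 dBV requires 20 − 11 = 9 dB of make-up.

9 dB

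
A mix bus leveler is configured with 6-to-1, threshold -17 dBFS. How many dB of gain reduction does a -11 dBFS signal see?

5 dB

Overshoot = -11 − (-17) = 6 dB.
A 6:1 ratio leaves 1 dB of that excess.
So the signal is attenuated by 6 − 1 = 5 dB.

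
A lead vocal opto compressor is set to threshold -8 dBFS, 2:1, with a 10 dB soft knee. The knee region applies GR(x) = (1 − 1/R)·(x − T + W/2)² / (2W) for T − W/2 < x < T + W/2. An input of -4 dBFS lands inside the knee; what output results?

-6.025 dBFS

x − T + W/2 = -4 − (-8) + 5 = 9.
GR = (1 − 1/2) × 9² / 20 = 0.5 × 81 / 20 = 2.025 dB.
Output = -4 − 2.025 = -6.025 dBFS.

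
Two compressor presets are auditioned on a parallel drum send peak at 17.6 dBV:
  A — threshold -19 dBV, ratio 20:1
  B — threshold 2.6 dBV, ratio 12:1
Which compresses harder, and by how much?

A: GR = 36.6 − 36.6/20 = 34.77 dB.
B: GR = 15 − 15/12 = 13.75 dB.
A reduces 21.02 dB more.

A, by 21.02 dB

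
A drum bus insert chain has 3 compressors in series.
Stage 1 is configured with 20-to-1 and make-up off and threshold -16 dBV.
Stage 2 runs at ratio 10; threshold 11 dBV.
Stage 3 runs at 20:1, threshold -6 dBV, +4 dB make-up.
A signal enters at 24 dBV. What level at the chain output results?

-10 dBV

Stage 1: 24 dBV is 40 dB over -16 dBV; at 20:1 that becomes 2 dB over, giving -14 dBV.
Stage 2: below threshold (-14 ≤ 11); passes unchanged; output -14 dBV.
Stage 3: -14 dBV ≤ -6 dBV, so stage 3 doesn't engage; make-up brings it to -10 dBV.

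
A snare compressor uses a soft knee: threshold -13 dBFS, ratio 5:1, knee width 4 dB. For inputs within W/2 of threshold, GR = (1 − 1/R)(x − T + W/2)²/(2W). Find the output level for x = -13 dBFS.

x − T + W/2 = -13 − (-13) + 2 = 2.
GR = (1 − 1/5) × 2² / 8 = 0.8 × 4 / 8 = 0.4 dB.
Output = -13 − 0.4 = -13.4 dBFS.

-13.4 dBFS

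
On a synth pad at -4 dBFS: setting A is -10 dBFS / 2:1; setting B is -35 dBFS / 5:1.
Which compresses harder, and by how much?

A: 6 dB over, compressed to 3 dB over, so 3 dB of GR.
B: 31 dB over, compressed to 6.2 dB over, so 24.8 dB of GR.
Difference: 21.8 dB in favour of B.

B, by 21.8 dB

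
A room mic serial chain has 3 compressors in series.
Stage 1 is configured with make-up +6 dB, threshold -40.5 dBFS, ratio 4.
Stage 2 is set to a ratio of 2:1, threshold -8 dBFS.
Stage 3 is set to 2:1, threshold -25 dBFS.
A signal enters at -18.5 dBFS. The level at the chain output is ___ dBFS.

-29 dBFS

Stage 1: -18.5 dBFS is 22 dB over -40.5 dBFS; at 4:1 that becomes 5.5 dB over, giving -35 dBFS; +6 dB make-up → -29 dBFS.
Stage 2: below threshold (-29 ≤ -8); passes unchanged; output -29 dBFS.
Stage 3: -29 dBFS is at or below the -25 dBFS threshold — no compression; output -29 dBFS.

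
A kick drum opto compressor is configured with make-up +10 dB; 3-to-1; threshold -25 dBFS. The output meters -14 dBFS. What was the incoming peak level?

-22 dBFS

Remove make-up: -14 − 10 = -24 dBFS.
That's 1 dB above the -25 dBFS threshold.
Before 3:1 compression the overshoot was 1 × 3 = 3 dB, so input = -25 + 3 = -22 dBFS.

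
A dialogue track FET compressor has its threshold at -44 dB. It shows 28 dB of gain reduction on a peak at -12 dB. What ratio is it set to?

8:1

Input overshoot = -12 − (-44) = 32 dB.
Output overshoot = 32 − 28 = 4 dB.
Ratio = input overshoot / output overshoot = 32 / 4 = 8.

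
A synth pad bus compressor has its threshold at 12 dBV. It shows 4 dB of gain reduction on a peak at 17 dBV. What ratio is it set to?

5:1

Input overshoot = 17 − 12 = 5 dB.
Output overshoot = 5 − 4 = 1 dB.
Ratio = input overshoot / output overshoot = 5 / 1 = 5.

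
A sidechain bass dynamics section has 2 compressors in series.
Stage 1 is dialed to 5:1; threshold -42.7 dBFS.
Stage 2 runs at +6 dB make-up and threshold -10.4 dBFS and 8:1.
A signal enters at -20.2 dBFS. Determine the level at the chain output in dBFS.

Stage 1: overshoot 22.5 dB → 22.5/5 = 4.5 dB → -38.2 dBFS.
Stage 2: -38.2 dBFS ≤ -10.4 dBFS, so stage 2 doesn't engage; make-up brings it to -32.2 dBFS.

-32.2 dBFS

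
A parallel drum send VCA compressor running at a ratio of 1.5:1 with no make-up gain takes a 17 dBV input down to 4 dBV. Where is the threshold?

-22 dBV

Input is 39 dB above T (since output overshoot × R = input overshoot: (4 − T)·1.5 = 17 − T gives T = -22 dBV).
Check: -22 + (17 − (-22))/1.5 = -22 + 26 = 4 dBV. ✓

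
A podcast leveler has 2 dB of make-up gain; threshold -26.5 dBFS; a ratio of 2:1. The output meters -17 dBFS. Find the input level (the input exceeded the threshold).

Stripping the +2 dB make-up gives -19 dBFS at the gain stage.
That's 7.5 dB above the -26.5 dBFS threshold.
Input overshoot = R × output overshoot = 15 dB → input = -26.5 + 15 = -11.5 dBFS.

-11.5 dBFS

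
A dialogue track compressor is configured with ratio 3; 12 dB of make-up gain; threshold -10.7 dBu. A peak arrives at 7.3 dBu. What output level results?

Overshoot: 7.3 − (-10.7) = 18 dB.
At 3:1 the overshoot is divided by 3, leaving 6 dB above threshold.
Output = -10.7 + 6 = -4.7 dBu; make-up adds 12 dB, giving 7.3 dBu.

7.3 dBu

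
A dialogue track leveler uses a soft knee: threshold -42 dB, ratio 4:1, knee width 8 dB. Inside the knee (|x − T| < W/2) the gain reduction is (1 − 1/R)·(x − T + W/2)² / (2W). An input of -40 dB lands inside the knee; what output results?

x − T + W/2 = -40 − (-42) + 4 = 6.
GR = (1 − 1/4) × 6² / 16 = 0.75 × 36 / 16 = 1.6875 dB.
Output = -40 − 1.6875 = -41.6875 dB.

-41.6875 dB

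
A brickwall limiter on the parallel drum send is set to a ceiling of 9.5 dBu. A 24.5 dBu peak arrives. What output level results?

9.5 dBu

At ∞:1, everything above 9.5 dBu is held at the ceiling.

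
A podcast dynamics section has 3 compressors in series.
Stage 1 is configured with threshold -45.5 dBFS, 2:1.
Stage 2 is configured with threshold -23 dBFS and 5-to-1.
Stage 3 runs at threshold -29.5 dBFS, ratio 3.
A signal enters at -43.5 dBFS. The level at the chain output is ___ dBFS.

Stage 1: overshoot 2 dB → 2/2 = 1 dB → -44.5 dBFS.
Stage 2: -44.5 dBFS ≤ -23 dBFS, so stage 2 doesn't engage; output -44.5 dBFS.
Stage 3: below threshold (-44.5 ≤ -29.5); passes unchanged; output -44.5 dBFS.

-44.5 dBFS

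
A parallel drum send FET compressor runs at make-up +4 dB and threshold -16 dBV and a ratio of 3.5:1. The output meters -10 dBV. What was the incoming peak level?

Remove make-up: -10 − 4 = -14 dBV.
That's 2 dB above the -16 dBV threshold.
Before 3.5:1 compression the overshoot was 2 × 3.5 = 7 dB, so input = -16 + 7 = -9 dBV.

-9 dBV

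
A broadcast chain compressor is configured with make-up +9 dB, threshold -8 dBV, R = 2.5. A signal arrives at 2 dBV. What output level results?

5 dBV

The input is 10 dB above the -8 dBV threshold.
At 2.5:1 the overshoot is divided by 2.5, leaving 4 dB above threshold.
So the level is -8 + 4 = -4 dBV; make-up adds 9 dB, giving 5 dBV.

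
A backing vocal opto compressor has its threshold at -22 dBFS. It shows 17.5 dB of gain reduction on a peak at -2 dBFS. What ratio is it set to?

Input overshoot = -2 − (-22) = 20 dB.
Output overshoot = 20 − 17.5 = 2.5 dB.
Ratio = input overshoot / output overshoot = 20 / 2.5 = 8.

8:1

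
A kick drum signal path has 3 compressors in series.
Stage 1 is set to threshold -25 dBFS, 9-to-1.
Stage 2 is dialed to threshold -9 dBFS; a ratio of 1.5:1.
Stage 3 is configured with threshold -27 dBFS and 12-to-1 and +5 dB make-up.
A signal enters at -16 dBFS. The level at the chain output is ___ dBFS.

Stage 1: 9 dB above -25 dBFS, reduced 9:1 to 1 dB above → -24 dBFS.
Stage 2: -24 dBFS is at or below the -9 dBFS threshold — no compression; output -24 dBFS.
Stage 3: overshoot 3 dB → 3/12 = 0.25 dB → -26.75 dBFS; +5 dB make-up → -21.75 dBFS.

-21.75 dBFS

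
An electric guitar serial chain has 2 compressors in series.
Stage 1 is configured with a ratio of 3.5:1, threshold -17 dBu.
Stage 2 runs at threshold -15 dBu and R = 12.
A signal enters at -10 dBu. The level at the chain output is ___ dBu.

-15 dBu

Stage 1: overshoot 7 dB → 7/3.5 = 2 dB → -15 dBu.
Stage 2: -15 dBu ≤ -15 dBu, so stage 2 doesn't engage; output -15 dBu.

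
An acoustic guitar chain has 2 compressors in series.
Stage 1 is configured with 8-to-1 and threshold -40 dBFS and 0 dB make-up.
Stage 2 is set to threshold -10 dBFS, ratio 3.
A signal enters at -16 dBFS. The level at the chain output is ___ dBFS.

Stage 1: overshoot 24 dB → 24/8 = 3 dB → -37 dBFS.
Stage 2: -37 dBFS is at or below the -10 dBFS threshold — no compression; output -37 dBFS.

-37 dBFS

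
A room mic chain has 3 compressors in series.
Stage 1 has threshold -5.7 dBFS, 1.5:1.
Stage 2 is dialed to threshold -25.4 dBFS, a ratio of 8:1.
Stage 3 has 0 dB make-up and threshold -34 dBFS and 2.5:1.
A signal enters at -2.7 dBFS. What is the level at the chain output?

Stage 1: -2.7 dBFS is 3 dB over -5.7 dBFS; at 1.5:1 that becomes 2 dB over, giving -3.7 dBFS.
Stage 2: overshoot 21.7 dB → 21.7/8 = 2.7125 dB → -22.6875 dBFS.
Stage 3: overshoot 11.3125 dB → 11.3125/2.5 = 4.525 dB → -29.475 dBFS.

-29.475 dBFS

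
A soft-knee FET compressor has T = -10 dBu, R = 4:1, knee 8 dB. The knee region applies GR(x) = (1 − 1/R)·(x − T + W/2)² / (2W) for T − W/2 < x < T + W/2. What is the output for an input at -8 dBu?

x − T + W/2 = -8 − (-10) + 4 = 6.
GR = (1 − 1/4) × 6² / 16 = 0.75 × 36 / 16 = 1.6875 dB.
Output = -8 − 1.6875 = -9.6875 dBu.

-9.6875 dBu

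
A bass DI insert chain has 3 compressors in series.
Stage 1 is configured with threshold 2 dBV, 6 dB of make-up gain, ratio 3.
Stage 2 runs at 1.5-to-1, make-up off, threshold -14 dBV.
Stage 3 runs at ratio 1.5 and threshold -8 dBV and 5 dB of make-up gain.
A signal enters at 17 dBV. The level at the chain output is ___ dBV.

Stage 1: 17 dBV is 15 dB over 2 dBV; at 3:1 that becomes 5 dB over, giving 7 dBV; +6 dB make-up → 13 dBV.
Stage 2: 13 dBV is 27 dB over -14 dBV; at 1.5:1 that becomes 18 dB over, giving 4 dBV.
Stage 3: 12 dB above -8 dBV, reduced 1.5:1 to 8 dB above → 0 dBV; +5 dB make-up → 5 dBV.

5 dBV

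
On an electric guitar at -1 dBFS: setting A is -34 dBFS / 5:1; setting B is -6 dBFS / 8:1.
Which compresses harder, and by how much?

A: 33 dB over, compressed to 6.6 dB over, so 26.4 dB of GR.
B: 5 dB over, compressed to 0.625 dB over, so 4.375 dB of GR.
Difference: 22.025 dB in favour of A.

A, by 22.025 dB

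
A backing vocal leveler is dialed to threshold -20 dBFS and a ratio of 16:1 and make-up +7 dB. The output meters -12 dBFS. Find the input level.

Remove make-up: -12 − 7 = -19 dBFS.
The compressed level sits -19 − (-20) = 1 dB over threshold.
Input overshoot = R × output overshoot = 16 dB → input = -20 + 16 = -4 dBFS.

-4 dBFS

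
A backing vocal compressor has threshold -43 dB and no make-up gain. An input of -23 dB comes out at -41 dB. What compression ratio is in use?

10:1

Input overshoot = -23 − (-43) = 20 dB; output overshoot = -41 − (-43) = 2 dB.
Ratio = 20 / 2 = 10.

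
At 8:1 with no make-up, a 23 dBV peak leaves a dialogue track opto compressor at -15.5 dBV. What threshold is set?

-21 dBV

Input is 44 dB above T (since output overshoot × R = input overshoot: (-15.5 − T)·8 = 23 − T gives T = -21 dBV).
Check: -21 + (23 − (-21))/8 = -21 + 5.5 = -15.5 dBV. ✓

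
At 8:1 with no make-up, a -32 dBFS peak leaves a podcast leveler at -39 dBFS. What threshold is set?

-40 dBFS

Gain reduction = -32 − (-39) = 7 dB; output overshoot = GR / (R − 1) = 7 / 7 = 1 dB.
Threshold = output − output overshoot = -39 − 1 = -40 dBFS.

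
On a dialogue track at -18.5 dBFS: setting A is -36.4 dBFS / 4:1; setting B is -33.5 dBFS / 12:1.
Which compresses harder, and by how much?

B, by 0.325 dB

A: GR = 17.9 − 17.9/4 = 13.425 dB.
B: GR = 15 − 15/12 = 13.75 dB.
B reduces 0.325 dB more.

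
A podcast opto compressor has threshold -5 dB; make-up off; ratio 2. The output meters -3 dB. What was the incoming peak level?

The compressed level sits -3 − (-5) = 2 dB over threshold.
Before 2:1 compression the overshoot was 2 × 2 = 4 dB, so input = -5 + 4 = -1 dB.

-1 dB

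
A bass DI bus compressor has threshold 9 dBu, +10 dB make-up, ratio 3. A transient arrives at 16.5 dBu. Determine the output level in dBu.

Overshoot: 16.5 − 9 = 7.5 dB.
3:1 compression reduces that to 7.5/3 = 2.5 dB over.
So the level is 9 + 2.5 = 11.5 dBu; make-up adds 10 dB, giving 21.5 dBu.

21.5 dBu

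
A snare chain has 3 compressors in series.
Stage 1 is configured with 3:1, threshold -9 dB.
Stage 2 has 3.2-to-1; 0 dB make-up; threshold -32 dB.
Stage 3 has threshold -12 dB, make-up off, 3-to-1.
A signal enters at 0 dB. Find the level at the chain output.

-23.875 dB

Stage 1: 9 dB above -9 dB, reduced 3:1 to 3 dB above → -6 dB.
Stage 2: overshoot 26 dB → 26/3.2 = 8.125 dB → -23.875 dB.
Stage 3: -23.875 dB ≤ -12 dB, so stage 3 doesn't engage; output -23.875 dB.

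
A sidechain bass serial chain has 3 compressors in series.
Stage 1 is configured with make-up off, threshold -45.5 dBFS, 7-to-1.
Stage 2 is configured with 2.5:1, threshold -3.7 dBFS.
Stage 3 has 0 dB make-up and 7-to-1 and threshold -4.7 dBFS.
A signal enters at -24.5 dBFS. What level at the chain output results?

-42.5 dBFS

Stage 1: -24.5 dBFS is 21 dB over -45.5 dBFS; at 7:1 that becomes 3 dB over, giving -42.5 dBFS.
Stage 2: -42.5 dBFS ≤ -3.7 dBFS, so stage 2 doesn't engage; output -42.5 dBFS.
Stage 3: -42.5 dBFS ≤ -4.7 dBFS, so stage 3 doesn't engage; output -42.5 dBFS.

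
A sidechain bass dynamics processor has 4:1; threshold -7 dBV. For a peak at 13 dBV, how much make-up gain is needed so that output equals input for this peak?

Overshoot 20 dB → 20/4 = 5 dB after compression, so the compressed level is -7 + 5 = -2 dBV.
Make-up = target − compressed = 13 − (-2) = 15 dB.

15 dB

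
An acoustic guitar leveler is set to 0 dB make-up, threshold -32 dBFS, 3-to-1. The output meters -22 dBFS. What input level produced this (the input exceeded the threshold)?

Post-compression overshoot = -22 − (-32) = 10 dB.
Undo the ratio: input overshoot = 10 × 3 = 30 dB, giving input = -2 dBFS.

-2 dBFS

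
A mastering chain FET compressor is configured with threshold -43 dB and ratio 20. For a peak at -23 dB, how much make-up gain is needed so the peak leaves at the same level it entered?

Without make-up, output = threshold + overshoot/20 = -43 + 1 = -42 dB.
Gap to target: 19 dB.

19 dB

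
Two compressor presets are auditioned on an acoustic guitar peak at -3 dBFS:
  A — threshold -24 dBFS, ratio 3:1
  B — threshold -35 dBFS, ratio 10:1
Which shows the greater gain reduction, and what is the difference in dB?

B, by 14.8 dB

A: 21 dB over, compressed to 7 dB over, so 14 dB of GR.
B: 32 dB over, compressed to 3.2 dB over, so 28.8 dB of GR.
B reduces 14.8 dB more.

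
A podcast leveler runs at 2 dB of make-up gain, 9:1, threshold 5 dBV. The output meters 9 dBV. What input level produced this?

Remove make-up: 9 − 2 = 7 dBV.
That's 2 dB above the 5 dBV threshold.
Undo the ratio: input overshoot = 2 × 9 = 18 dB, giving input = 23 dBV.

23 dBV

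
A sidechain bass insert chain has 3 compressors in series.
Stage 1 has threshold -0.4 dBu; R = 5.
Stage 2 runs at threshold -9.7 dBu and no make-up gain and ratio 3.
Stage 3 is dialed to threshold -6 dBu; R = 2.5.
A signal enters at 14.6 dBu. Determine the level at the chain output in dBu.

-5.84 dBu

Stage 1: 15 dB above -0.4 dBu, reduced 5:1 to 3 dB above → 2.6 dBu.
Stage 2: 12.3 dB above -9.7 dBu, reduced 3:1 to 4.1 dB above → -5.6 dBu.
Stage 3: -5.6 dBu is 0.4 dB over -6 dBu; at 2.5:1 that becomes 0.16 dB over, giving -5.84 dBu.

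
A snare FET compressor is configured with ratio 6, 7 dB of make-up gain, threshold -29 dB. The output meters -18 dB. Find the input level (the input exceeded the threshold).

-5 dB

Stripping the +7 dB make-up gives -25 dB at the gain stage.
The compressed level sits -25 − (-29) = 4 dB over threshold.
Undo the ratio: input overshoot = 4 × 6 = 24 dB, giving input = -5 dB.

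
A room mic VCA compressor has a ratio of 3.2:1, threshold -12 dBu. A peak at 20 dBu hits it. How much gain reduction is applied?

22 dB

The signal is 32 dB above threshold.
After 3.2:1 compression the overshoot becomes 32/3.2 = 10 dB.
So the signal is attenuated by 32 − 10 = 22 dB.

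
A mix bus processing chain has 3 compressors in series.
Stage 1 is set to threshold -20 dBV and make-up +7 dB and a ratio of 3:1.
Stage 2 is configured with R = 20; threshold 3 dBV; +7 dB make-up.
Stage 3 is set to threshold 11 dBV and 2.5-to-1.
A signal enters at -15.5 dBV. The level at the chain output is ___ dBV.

Stage 1: -15.5 dBV is 4.5 dB over -20 dBV; at 3:1 that becomes 1.5 dB over, giving -18.5 dBV; +7 dB make-up → -11.5 dBV.
Stage 2: -11.5 dBV ≤ 3 dBV, so stage 2 doesn't engage; make-up brings it to -4.5 dBV.
Stage 3: below threshold (-4.5 ≤ 11); passes unchanged; output -4.5 dBV.

-4.5 dBV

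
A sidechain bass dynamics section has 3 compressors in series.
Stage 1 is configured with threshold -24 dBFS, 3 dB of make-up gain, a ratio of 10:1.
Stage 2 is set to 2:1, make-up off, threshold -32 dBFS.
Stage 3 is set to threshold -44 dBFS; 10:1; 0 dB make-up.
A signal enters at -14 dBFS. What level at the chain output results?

Stage 1: overshoot 10 dB → 10/10 = 1 dB → -23 dBFS; +3 dB make-up → -20 dBFS.
Stage 2: overshoot 12 dB → 12/2 = 6 dB → -26 dBFS.
Stage 3: -26 dBFS is 18 dB over -44 dBFS; at 10:1 that becomes 1.8 dB over, giving -42.2 dBFS.

-42.2 dBFS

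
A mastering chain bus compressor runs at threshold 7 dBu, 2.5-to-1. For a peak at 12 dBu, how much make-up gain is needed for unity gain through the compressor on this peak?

Overshoot 5 dB → 5/2.5 = 2 dB after compression, so the compressed level is 7 + 2 = 9 dBu.
Make-up = target − compressed = 12 − 9 = 3 dB.

3 dB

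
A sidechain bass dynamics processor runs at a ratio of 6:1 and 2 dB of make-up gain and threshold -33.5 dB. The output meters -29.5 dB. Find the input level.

-21.5 dB

Stripping the +2 dB make-up gives -31.5 dB at the gain stage.
Post-compression overshoot = -31.5 − (-33.5) = 2 dB.
Undo the ratio: input overshoot = 2 × 6 = 12 dB, giving input = -21.5 dB.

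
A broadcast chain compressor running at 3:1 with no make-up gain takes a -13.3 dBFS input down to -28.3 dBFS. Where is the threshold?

Input is 22.5 dB above T (since output overshoot × R = input overshoot: (-28.3 − T)·3 = -13.3 − T gives T = -35.8 dBFS).
Check: -35.8 + (-13.3 − (-35.8))/3 = -35.8 + 7.5 = -28.3 dBFS. ✓

-35.8 dBFS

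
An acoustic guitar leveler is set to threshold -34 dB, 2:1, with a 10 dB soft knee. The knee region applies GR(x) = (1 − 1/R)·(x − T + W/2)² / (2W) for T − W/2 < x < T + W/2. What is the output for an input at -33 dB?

-33.9 dB

x − T + W/2 = -33 − (-34) + 5 = 6.
GR = (1 − 1/2) × 6² / 20 = 0.5 × 36 / 20 = 0.9 dB.
Output = -33 − 0.9 = -33.9 dB.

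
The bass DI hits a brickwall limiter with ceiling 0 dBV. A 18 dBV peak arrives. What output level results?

A brickwall limiter is an ∞:1 compressor: any input above the ceiling is clamped to 0 dBV.

0 dBV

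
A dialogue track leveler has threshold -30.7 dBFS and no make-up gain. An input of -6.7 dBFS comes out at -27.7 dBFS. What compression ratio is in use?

Input overshoot = -6.7 − (-30.7) = 24 dB; output overshoot = -27.7 − (-30.7) = 3 dB.
Ratio = 24 / 3 = 8.

8:1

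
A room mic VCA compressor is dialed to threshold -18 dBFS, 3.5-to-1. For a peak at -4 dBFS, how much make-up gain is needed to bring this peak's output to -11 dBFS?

3 dB

Without make-up, output = threshold + overshoot/3.5 = -18 + 4 = -14 dBFS.
Gap to target: 3 dB.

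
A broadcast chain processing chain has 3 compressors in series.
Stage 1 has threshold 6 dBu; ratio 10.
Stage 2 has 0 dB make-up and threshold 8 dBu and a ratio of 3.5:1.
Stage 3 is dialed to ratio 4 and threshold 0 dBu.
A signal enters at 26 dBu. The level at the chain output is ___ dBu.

Stage 1: overshoot 20 dB → 20/10 = 2 dB → 8 dBu.
Stage 2: 8 dBu ≤ 8 dBu, so stage 2 doesn't engage; output 8 dBu.
Stage 3: 8 dBu is 8 dB over 0 dBu; at 4:1 that becomes 2 dB over, giving 2 dBu.

2 dBu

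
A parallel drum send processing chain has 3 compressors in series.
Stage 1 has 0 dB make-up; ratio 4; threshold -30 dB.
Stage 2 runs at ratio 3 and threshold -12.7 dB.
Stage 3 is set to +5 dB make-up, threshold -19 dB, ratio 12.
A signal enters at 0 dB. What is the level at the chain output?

-17.5 dB

Stage 1: 30 dB above -30 dB, reduced 4:1 to 7.5 dB above → -22.5 dB.
Stage 2: below threshold (-22.5 ≤ -12.7); passes unchanged; output -22.5 dB.
Stage 3: below threshold (-22.5 ≤ -19); passes unchanged; make-up brings it to -17.5 dB.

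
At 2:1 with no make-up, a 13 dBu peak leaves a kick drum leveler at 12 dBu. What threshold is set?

11 dBu

Input is 2 dB above T (since output overshoot × R = input overshoot: (12 − T)·2 = 13 − T gives T = 11 dBu).
Check: 11 + (13 − 11)/2 = 11 + 1 = 12 dBu. ✓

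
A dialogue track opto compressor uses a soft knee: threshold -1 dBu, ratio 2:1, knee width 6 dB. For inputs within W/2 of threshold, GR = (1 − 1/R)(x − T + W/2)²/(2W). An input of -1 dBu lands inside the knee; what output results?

x − T + W/2 = -1 − (-1) + 3 = 3.
GR = (1 − 1/2) × 3² / 12 = 0.5 × 9 / 12 = 0.375 dB.
Output = -1 − 0.375 = -1.375 dBu.

-1.375 dBu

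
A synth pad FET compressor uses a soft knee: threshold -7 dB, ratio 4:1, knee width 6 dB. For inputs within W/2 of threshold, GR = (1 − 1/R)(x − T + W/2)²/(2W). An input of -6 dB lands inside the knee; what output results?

-7 dB

x − T + W/2 = -6 − (-7) + 3 = 4.
GR = (1 − 1/4) × 4² / 12 = 0.75 × 16 / 12 = 1 dB.
Output = -6 − 1 = -7 dB.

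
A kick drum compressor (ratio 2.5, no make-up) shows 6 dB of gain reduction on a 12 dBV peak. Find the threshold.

2 dBV

Let T be the threshold. Output overshoot = (input overshoot)/R, so 6 − T = (12 − T)/2.5.
2.5·(6 − T) = 12 − T → 1.5·T = 15 − 12 = 3.
T = 3/1.5 = 2 dBV.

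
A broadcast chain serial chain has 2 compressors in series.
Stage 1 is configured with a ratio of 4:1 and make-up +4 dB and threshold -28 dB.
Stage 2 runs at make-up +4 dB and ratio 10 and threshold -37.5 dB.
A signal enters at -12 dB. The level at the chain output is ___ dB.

-31.75 dB

Stage 1: 16 dB above -28 dB, reduced 4:1 to 4 dB above → -24 dB; +4 dB make-up → -20 dB.
Stage 2: -20 dB is 17.5 dB over -37.5 dB; at 10:1 that becomes 1.75 dB over, giving -35.75 dB; +4 dB make-up → -31.75 dB.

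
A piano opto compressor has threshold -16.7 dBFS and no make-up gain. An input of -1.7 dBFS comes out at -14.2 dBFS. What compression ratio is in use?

Input overshoot = -1.7 − (-16.7) = 15 dB; output overshoot = -14.2 − (-16.7) = 2.5 dB.
Ratio = 15 / 2.5 = 6.

6:1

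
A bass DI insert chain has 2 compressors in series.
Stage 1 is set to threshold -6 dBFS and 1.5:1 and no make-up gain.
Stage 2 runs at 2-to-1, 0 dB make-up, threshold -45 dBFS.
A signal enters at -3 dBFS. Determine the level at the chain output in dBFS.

Stage 1: -3 dBFS is 3 dB over -6 dBFS; at 1.5:1 that becomes 2 dB over, giving -4 dBFS.
Stage 2: -4 dBFS is 41 dB over -45 dBFS; at 2:1 that becomes 20.5 dB over, giving -24.5 dBFS.

-24.5 dBFS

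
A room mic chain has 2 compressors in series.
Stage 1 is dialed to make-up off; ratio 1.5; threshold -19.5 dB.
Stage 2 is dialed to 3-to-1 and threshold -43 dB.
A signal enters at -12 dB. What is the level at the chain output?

Stage 1: overshoot 7.5 dB → 7.5/1.5 = 5 dB → -14.5 dB.
Stage 2: 28.5 dB above -43 dB, reduced 3:1 to 9.5 dB above → -33.5 dB.

-33.5 dB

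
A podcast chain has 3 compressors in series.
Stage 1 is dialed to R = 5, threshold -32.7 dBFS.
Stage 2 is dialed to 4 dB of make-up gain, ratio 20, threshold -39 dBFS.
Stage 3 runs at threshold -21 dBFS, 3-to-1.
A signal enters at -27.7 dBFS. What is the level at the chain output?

Stage 1: 5 dB above -32.7 dBFS, reduced 5:1 to 1 dB above → -31.7 dBFS.
Stage 2: 7.3 dB above -39 dBFS, reduced 20:1 to 0.365 dB above → -38.635 dBFS; +4 dB make-up → -34.635 dBFS.
Stage 3: -34.635 dBFS ≤ -21 dBFS, so stage 3 doesn't engage; output -34.635 dBFS.

-34.635 dBFS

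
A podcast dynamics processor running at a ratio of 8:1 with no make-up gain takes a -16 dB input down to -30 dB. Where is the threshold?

-32 dB

Let T be the threshold. Output overshoot = (input overshoot)/R, so -30 − T = (-16 − T)/8.
8·(-30 − T) = -16 − T → 7·T = -240 − (-16) = -224.
T = -224/7 = -32 dB.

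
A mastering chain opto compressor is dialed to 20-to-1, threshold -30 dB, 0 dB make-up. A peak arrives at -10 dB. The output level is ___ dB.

-29 dB

Overshoot: -10 − (-30) = 20 dB.
The 20 dB excess becomes 1 dB after 20:1 reduction.
So the level is -30 + 1 = -29 dB.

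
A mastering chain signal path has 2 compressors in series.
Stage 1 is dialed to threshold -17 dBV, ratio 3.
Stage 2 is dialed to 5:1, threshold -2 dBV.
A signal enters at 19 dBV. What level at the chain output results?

-5 dBV

Stage 1: 36 dB above -17 dBV, reduced 3:1 to 12 dB above → -5 dBV.
Stage 2: -5 dBV is at or below the -2 dBV threshold — no compression; output -5 dBV.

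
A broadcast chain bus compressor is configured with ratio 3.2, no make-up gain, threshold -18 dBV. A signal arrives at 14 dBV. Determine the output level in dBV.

Overshoot: 14 − (-18) = 32 dB.
The 32 dB excess becomes 10 dB after 3.2:1 reduction.
So the level is -18 + 10 = -8 dBV.

-8 dBV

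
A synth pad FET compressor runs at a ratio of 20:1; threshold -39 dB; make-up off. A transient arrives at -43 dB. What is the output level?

-43 dB is 4 dB below the -39 dB threshold, so no gain reduction is applied.
Output = input = -43 dB.

-43 dB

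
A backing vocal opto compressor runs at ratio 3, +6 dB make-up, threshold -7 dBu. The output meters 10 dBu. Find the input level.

26 dBu

Before make-up, the level was 10 − 6 = 4 dBu.
Post-compression overshoot = 4 − (-7) = 11 dB.
Input overshoot = R × output overshoot = 33 dB → input = -7 + 33 = 26 dBu.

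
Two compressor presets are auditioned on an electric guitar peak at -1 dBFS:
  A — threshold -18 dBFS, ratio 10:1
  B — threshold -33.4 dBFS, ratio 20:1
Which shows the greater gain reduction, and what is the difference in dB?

B, by 15.48 dB

A: overshoot 17 dB → output overshoot 1.7 dB → GR 15.3 dB.
B: overshoot 32.4 dB → output overshoot 1.62 dB → GR 30.78 dB.
Difference: 15.48 dB in favour of B.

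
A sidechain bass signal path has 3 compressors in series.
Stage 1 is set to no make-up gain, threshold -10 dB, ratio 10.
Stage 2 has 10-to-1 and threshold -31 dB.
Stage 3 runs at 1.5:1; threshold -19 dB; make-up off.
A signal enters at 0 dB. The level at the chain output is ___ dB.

Stage 1: overshoot 10 dB → 10/10 = 1 dB → -9 dB.
Stage 2: -9 dB is 22 dB over -31 dB; at 10:1 that becomes 2.2 dB over, giving -28.8 dB.
Stage 3: -28.8 dB ≤ -19 dB, so stage 3 doesn't engage; output -28.8 dB.

-28.8 dB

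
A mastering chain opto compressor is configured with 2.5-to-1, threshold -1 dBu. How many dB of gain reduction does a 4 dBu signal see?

4 dBu exceeds the threshold by 5 dB.
A 2.5:1 ratio leaves 2 dB of that excess.
So the signal is attenuated by 5 − 2 = 3 dB.

3 dB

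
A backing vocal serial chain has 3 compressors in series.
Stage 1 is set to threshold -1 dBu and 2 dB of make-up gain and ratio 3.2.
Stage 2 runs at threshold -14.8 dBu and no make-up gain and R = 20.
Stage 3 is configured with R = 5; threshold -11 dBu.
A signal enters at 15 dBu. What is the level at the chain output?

-13.76 dBu

Stage 1: 15 dBu is 16 dB over -1 dBu; at 3.2:1 that becomes 5 dB over, giving 4 dBu; +2 dB make-up → 6 dBu.
Stage 2: 6 dBu is 20.8 dB over -14.8 dBu; at 20:1 that becomes 1.04 dB over, giving -13.76 dBu.
Stage 3: -13.76 dBu is at or below the -11 dBu threshold — no compression; output -13.76 dBu.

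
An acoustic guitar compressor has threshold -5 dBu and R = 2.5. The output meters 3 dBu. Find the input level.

That's 8 dB above the -5 dBu threshold.
Before 2.5:1 compression the overshoot was 8 × 2.5 = 20 dB, so input = -5 + 20 = 15 dBu.

15 dBu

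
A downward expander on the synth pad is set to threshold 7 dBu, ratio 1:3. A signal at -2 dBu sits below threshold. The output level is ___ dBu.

Below threshold, a 1:3 expander applies gain = (3−1)×(T − x) of attenuation.
(3−1) × 9 = 18 dB, so output = -2 − 18 = -20 dBu.

-20 dBu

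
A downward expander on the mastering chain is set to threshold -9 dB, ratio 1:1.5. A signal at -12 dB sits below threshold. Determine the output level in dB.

Undershoot = (-9) − (-12) = 3 dB.
At 1:1.5, that expands to 4.5 dB under threshold.
Output = -9 − 4.5 = -13.5 dB.

-13.5 dB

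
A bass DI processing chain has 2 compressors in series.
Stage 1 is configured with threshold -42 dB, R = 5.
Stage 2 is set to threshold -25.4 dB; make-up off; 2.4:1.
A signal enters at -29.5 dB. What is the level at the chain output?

-39.5 dB

Stage 1: overshoot 12.5 dB → 12.5/5 = 2.5 dB → -39.5 dB.
Stage 2: -39.5 dB is at or below the -25.4 dB threshold — no compression; output -39.5 dB.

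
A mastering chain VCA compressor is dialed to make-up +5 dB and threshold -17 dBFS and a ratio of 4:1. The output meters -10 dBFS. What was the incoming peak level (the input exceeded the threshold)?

-9 dBFS

Before make-up, the level was -10 − 5 = -15 dBFS.
The compressed level sits -15 − (-17) = 2 dB over threshold.
Undo the ratio: input overshoot = 2 × 4 = 8 dB, giving input = -9 dBFS.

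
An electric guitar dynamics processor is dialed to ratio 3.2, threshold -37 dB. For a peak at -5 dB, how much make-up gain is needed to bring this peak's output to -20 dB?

7 dB

Overshoot 32 dB → 32/3.2 = 10 dB after compression, so the compressed level is -37 + 10 = -27 dB.
Make-up = target − compressed = -20 − (-27) = 7 dB.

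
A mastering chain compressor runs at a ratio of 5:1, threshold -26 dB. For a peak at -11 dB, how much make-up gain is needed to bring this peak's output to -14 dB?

9 dB

The peak compresses to -26 + 15/5 = -23 dB.
To reach -14 dB requires -14 − (-23) = 9 dB of make-up.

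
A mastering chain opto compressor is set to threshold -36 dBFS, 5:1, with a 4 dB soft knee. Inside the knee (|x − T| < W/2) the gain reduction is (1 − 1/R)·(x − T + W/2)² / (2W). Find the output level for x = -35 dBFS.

x − T + W/2 = -35 − (-36) + 2 = 3.
GR = (1 − 1/5) × 3² / 8 = 0.8 × 9 / 8 = 0.9 dB.
Output = -35 − 0.9 = -35.9 dBFS.

-35.9 dBFS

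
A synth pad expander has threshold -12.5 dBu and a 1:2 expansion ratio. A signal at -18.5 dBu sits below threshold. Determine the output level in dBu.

-24.5 dBu

The input is 6 dB below the -12.5 dBu threshold.
A 1:2 expander multiplies undershoot by 2: 6 × 2 = 12 dB below threshold.
Output = -12.5 − 12 = -24.5 dBu.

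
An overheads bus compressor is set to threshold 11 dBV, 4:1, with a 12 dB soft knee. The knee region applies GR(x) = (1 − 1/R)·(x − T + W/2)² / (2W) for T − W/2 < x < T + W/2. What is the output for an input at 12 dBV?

x − T + W/2 = 12 − 11 + 6 = 7.
GR = (1 − 1/4) × 7² / 24 = 0.75 × 49 / 24 = 1.53125 dB.
Output = 12 − 1.53125 = 10.46875 dBV.

10.46875 dBV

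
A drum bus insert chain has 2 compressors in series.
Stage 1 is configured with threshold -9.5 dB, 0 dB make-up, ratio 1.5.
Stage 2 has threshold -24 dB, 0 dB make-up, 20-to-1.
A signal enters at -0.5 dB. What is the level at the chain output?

Stage 1: -0.5 dB is 9 dB over -9.5 dB; at 1.5:1 that becomes 6 dB over, giving -3.5 dB.
Stage 2: 20.5 dB above -24 dB, reduced 20:1 to 1.025 dB above → -22.975 dB.

-22.975 dB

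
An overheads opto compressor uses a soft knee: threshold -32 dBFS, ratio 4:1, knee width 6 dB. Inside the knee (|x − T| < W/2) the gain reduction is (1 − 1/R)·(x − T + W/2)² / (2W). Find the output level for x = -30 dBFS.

-31.5625 dBFS

x − T + W/2 = -30 − (-32) + 3 = 5.
GR = (1 − 1/4) × 5² / 12 = 0.75 × 25 / 12 = 1.5625 dB.
Output = -30 − 1.5625 = -31.5625 dBFS.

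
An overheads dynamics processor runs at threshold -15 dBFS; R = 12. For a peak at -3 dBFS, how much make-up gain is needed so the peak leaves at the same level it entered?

The peak compresses to -15 + 12/12 = -14 dBFS.
To reach -3 dBFS requires -3 − (-14) = 11 dB of make-up.

11 dB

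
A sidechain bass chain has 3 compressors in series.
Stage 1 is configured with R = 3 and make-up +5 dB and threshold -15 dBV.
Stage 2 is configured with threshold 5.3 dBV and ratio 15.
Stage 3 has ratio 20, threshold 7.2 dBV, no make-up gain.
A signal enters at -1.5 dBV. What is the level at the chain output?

Stage 1: -1.5 dBV is 13.5 dB over -15 dBV; at 3:1 that becomes 4.5 dB over, giving -10.5 dBV; +5 dB make-up → -5.5 dBV.
Stage 2: -5.5 dBV ≤ 5.3 dBV, so stage 2 doesn't engage; output -5.5 dBV.
Stage 3: below threshold (-5.5 ≤ 7.2); passes unchanged; output -5.5 dBV.

-5.5 dBV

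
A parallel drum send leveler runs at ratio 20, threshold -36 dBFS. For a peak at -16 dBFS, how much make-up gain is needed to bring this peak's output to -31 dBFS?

4 dB

Overshoot 20 dB → 20/20 = 1 dB after compression, so the compressed level is -36 + 1 = -35 dBFS.
Make-up = target − compressed = -31 − (-35) = 4 dB.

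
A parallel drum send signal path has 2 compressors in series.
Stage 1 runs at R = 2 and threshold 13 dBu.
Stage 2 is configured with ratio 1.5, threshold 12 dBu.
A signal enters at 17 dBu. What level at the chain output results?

Stage 1: 4 dB above 13 dBu, reduced 2:1 to 2 dB above → 15 dBu.
Stage 2: 3 dB above 12 dBu, reduced 1.5:1 to 2 dB above → 14 dBu.

14 dBu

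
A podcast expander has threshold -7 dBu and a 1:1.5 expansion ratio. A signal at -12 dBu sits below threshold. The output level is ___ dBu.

-14.5 dBu

The input is 5 dB below the -7 dBu threshold.
A 1:1.5 expander multiplies undershoot by 1.5: 5 × 1.5 = 7.5 dB below threshold.
Output = -7 − 7.5 = -14.5 dBu.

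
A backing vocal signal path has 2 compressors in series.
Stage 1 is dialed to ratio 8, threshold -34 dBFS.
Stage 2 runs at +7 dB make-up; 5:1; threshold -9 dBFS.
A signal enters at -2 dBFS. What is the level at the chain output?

Stage 1: overshoot 32 dB → 32/8 = 4 dB → -30 dBFS.
Stage 2: -30 dBFS ≤ -9 dBFS, so stage 2 doesn't engage; make-up brings it to -23 dBFS.

-23 dBFS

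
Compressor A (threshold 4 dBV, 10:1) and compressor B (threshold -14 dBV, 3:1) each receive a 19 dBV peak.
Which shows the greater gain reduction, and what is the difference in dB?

A: GR = 15 − 15/10 = 13.5 dB.
B: GR = 33 − 33/3 = 22 dB.
B applies 8.5 dB more gain reduction.

B, by 8.5 dB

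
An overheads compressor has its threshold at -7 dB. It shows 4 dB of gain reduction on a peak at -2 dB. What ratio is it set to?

Input overshoot = -2 − (-7) = 5 dB.
Output overshoot = 5 − 4 = 1 dB.
Ratio = input overshoot / output overshoot = 5 / 1 = 5.

5:1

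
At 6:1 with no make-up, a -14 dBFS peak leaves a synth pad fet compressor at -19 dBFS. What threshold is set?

-20 dBFS

Let T be the threshold. Output overshoot = (input overshoot)/R, so -19 − T = (-14 − T)/6.
6·(-19 − T) = -14 − T → 5·T = -114 − (-14) = -100.
T = -100/5 = -20 dBFS.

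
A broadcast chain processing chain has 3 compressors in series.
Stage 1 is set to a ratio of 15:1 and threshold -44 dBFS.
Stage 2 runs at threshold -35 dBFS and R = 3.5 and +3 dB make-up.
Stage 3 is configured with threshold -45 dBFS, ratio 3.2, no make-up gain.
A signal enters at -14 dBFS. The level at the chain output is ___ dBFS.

-43.125 dBFS

Stage 1: 30 dB above -44 dBFS, reduced 15:1 to 2 dB above → -42 dBFS.
Stage 2: below threshold (-42 ≤ -35); passes unchanged; make-up brings it to -39 dBFS.
Stage 3: -39 dBFS is 6 dB over -45 dBFS; at 3.2:1 that becomes 1.875 dB over, giving -43.125 dBFS.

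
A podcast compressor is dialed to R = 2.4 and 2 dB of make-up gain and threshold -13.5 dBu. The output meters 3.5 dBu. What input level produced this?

Remove make-up: 3.5 − 2 = 1.5 dBu.
That's 15 dB above the -13.5 dBu threshold.
Before 2.4:1 compression the overshoot was 15 × 2.4 = 36 dB, so input = -13.5 + 36 = 22.5 dBu.

22.5 dBu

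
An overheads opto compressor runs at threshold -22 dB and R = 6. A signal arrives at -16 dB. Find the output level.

-21 dB

The input is 6 dB above the -22 dB threshold.
The 6 dB excess becomes 1 dB after 6:1 reduction.
That puts the output at -21 dB.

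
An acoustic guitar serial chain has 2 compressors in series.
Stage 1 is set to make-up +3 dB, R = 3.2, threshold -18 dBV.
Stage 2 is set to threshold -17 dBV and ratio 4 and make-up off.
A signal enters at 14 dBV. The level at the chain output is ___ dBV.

-14 dBV

Stage 1: 32 dB above -18 dBV, reduced 3.2:1 to 10 dB above → -8 dBV; +3 dB make-up → -5 dBV.
Stage 2: -5 dBV is 12 dB over -17 dBV; at 4:1 that becomes 3 dB over, giving -14 dBV.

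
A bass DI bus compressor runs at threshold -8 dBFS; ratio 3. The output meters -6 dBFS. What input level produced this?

-2 dBFS

Post-compression overshoot = -6 − (-8) = 2 dB.
Before 3:1 compression the overshoot was 2 × 3 = 6 dB, so input = -8 + 6 = -2 dBFS.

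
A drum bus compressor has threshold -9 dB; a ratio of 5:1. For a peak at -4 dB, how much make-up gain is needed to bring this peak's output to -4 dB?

Overshoot 5 dB → 5/5 = 1 dB after compression, so the compressed level is -9 + 1 = -8 dB.
Make-up = target − compressed = -4 − (-8) = 4 dB.

4 dB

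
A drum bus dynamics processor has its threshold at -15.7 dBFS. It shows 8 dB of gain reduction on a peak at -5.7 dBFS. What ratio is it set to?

Input overshoot = -5.7 − (-15.7) = 10 dB.
Output overshoot = 10 − 8 = 2 dB.
Ratio = input overshoot / output overshoot = 10 / 2 = 5.

5:1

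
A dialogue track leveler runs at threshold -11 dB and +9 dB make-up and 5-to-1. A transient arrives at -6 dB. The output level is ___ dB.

Overshoot: -6 − (-11) = 5 dB.
5:1 compression reduces that to 5/5 = 1 dB over.
So the level is -11 + 1 = -10 dB; make-up adds 9 dB, giving -1 dB.

-1 dB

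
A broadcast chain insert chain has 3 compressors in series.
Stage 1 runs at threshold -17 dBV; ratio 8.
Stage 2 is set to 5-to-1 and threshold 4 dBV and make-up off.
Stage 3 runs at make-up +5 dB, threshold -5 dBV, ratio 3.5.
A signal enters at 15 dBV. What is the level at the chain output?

-8 dBV

Stage 1: 15 dBV is 32 dB over -17 dBV; at 8:1 that becomes 4 dB over, giving -13 dBV.
Stage 2: -13 dBV ≤ 4 dBV, so stage 2 doesn't engage; output -13 dBV.
Stage 3: below threshold (-13 ≤ -5); passes unchanged; make-up brings it to -8 dBV.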